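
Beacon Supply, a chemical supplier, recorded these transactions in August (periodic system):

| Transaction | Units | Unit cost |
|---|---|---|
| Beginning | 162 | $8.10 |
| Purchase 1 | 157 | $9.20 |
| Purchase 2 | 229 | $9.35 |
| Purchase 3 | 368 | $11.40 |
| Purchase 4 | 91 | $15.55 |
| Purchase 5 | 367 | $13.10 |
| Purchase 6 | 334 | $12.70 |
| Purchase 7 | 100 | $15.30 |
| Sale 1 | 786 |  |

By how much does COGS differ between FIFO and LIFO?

FIFO COGS: 162 @ $8.10 + 157 @ $9.20 + 229 @ $9.35 + 238 @ $11.40 = $7,610.95
LIFO COGS: 100 @ $15.30 + 334 @ $12.70 + 352 @ $13.10 = $10,383.00
Difference = |$7,610.95 − $10,383.00| = $2,772.05

$2,772.05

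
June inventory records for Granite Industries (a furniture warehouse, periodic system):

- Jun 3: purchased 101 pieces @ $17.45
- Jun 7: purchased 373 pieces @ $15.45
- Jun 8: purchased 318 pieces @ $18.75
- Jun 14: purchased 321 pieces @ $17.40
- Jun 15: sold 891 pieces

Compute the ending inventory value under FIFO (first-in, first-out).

Jun 15, 891 sold [FIFO — oldest first]: 101 @ $17.45 + 373 @ $15.45 + 318 @ $18.75 + 99 @ $17.40 = $15,210.40
Ending inventory: 222 @ $17.40 = $3,862.80

Ending inventory = $3,862.80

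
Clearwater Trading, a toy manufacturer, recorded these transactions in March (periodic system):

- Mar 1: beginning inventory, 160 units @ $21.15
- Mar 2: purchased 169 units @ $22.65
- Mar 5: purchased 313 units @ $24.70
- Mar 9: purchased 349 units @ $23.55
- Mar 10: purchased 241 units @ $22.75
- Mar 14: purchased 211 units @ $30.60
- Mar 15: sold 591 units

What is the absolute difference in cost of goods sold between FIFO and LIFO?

FIFO COGS: 160 @ $21.15 + 169 @ $22.65 + 262 @ $24.70 = $13,683.25
LIFO COGS: 211 @ $30.60 + 241 @ $22.75 + 139 @ $23.55 = $15,212.80
Difference = |$13,683.25 − $15,212.80| = $1,529.55

$1,529.55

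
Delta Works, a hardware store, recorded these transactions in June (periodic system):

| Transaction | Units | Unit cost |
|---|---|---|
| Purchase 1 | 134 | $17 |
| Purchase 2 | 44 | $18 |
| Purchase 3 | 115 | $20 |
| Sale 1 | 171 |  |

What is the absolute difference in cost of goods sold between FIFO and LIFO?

FIFO COGS: 134 @ $17 + 37 @ $18 = $2,944
LIFO COGS: 115 @ $20 + 44 @ $18 + 12 @ $17 = $3,296
Difference = |$2,944 − $3,296| = $352

$352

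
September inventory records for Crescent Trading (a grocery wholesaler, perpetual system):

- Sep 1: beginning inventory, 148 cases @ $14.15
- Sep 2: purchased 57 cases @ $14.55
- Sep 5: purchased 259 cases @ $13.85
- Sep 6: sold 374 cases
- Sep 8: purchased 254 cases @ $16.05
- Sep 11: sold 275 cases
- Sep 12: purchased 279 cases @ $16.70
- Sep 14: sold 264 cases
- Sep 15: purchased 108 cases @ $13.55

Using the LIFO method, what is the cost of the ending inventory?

Ending inventory = $2,690.25

Sep 6, 374 sold [LIFO — newest first]: 259 @ $13.85 + 57 @ $14.55 + 58 @ $14.15 = $5,237.20
Sep 11, 275 sold [LIFO — newest first]: 254 @ $16.05 + 21 @ $14.15 = $4,373.85
Sep 14, 264 sold [LIFO — newest first]: 264 @ $16.70 = $4,408.80
Total COGS = $5,237.20 + $4,373.85 + $4,408.80 = $14,019.85
Ending inventory: 69 @ $14.15 + 15 @ $16.70 + 108 @ $13.55 = $2,690.25
Check: goods available $16,710.10 = COGS $14,019.85 + ending $2,690.25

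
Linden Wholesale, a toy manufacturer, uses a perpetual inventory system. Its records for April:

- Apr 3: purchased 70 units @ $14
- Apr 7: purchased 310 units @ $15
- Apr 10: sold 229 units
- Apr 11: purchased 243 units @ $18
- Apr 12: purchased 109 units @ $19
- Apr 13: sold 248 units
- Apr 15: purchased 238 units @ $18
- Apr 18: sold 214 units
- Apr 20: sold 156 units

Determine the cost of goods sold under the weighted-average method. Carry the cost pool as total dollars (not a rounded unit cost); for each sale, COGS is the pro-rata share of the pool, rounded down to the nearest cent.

After Apr 3: 70 on hand, pool $980.00 (≈ $14.0000 each)
After Apr 7: 380 on hand, pool $5,630.00 (≈ $14.8158 each)
Apr 10, sell 229: 229/380 × $5,630.00 → $3,392.81
After Apr 11: 394 on hand, pool $6,611.19 (≈ $16.7797 each)
After Apr 12: 503 on hand, pool $8,682.19 (≈ $17.2608 each)
Apr 13, sell 248: 248/503 × $8,682.19 → $4,280.68
After Apr 15: 493 on hand, pool $8,685.51 (≈ $17.6177 each)
Apr 18, sell 214: 214/493 × $8,685.51 → $3,770.18
Apr 20, sell 156: 156/279 × $4,915.33 → $2,748.35
Total COGS = $3,392.81 + $4,280.68 + $3,770.18 + $2,748.35 = $14,192.02
Ending inventory (cost pool remaining) = $2,166.98

COGS = $14,192.02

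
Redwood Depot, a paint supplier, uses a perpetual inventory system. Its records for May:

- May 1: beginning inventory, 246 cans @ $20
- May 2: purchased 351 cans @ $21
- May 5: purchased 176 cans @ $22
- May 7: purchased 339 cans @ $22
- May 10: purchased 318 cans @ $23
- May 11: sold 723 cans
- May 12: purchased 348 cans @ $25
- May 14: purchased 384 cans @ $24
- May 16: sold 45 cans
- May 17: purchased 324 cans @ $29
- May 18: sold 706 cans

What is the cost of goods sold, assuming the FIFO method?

May 11, 723 sold [FIFO — oldest first]: 246 @ $20 + 351 @ $21 + 126 @ $22 = $15,063
May 16, 45 sold [FIFO — oldest first]: 45 @ $22 = $990
May 18, 706 sold [FIFO — oldest first]: 5 @ $22 + 339 @ $22 + 318 @ $23 + 44 @ $25 = $15,982
Total COGS = $15,063 + $990 + $15,982 = $32,035
Ending inventory: 304 @ $25 + 384 @ $24 + 324 @ $29 = $26,212

COGS = $32,035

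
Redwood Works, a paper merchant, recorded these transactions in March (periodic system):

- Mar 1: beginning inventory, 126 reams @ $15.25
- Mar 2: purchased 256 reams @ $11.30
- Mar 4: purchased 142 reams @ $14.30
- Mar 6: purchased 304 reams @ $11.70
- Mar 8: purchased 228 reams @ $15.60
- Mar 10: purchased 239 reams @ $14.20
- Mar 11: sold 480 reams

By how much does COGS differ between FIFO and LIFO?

FIFO COGS: 126 @ $15.25 + 256 @ $11.30 + 98 @ $14.30 = $6,215.70
LIFO COGS: 239 @ $14.20 + 228 @ $15.60 + 13 @ $11.70 = $7,102.70
Difference = |$6,215.70 − $7,102.70| = $887.00

$887.00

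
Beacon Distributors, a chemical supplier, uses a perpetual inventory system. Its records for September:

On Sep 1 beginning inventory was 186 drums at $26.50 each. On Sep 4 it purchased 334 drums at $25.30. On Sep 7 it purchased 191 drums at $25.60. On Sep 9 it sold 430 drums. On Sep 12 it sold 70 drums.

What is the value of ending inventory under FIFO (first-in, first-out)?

Ending inventory = $5,395.60

Sep 9, 430 sold [FIFO — oldest first]: 186 @ $26.50 + 244 @ $25.30 = $11,102.20
Sep 12, 70 sold [FIFO — oldest first]: 70 @ $25.30 = $1,771.00
Total COGS = $11,102.20 + $1,771.00 = $12,873.20
Ending inventory: 20 @ $25.30 + 191 @ $25.60 = $5,395.60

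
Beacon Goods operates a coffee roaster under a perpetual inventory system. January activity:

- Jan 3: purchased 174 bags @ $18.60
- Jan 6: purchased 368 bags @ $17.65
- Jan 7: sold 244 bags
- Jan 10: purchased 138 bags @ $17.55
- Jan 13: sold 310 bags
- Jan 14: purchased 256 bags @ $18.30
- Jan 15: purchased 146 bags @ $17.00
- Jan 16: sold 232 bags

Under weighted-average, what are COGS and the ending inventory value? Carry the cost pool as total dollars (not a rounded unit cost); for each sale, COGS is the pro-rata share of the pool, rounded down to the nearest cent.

COGS = $14,043.32; ending inventory = $5,276.98

After Jan 3: 174 on hand, pool $3,236.40 (≈ $18.6000 each)
After Jan 6: 542 on hand, pool $9,731.60 (≈ $17.9550 each)
Jan 7, sell 244: 244/542 × $9,731.60 → $4,381.01
After Jan 10: 436 on hand, pool $7,772.49 (≈ $17.8268 each)
Jan 13, sell 310: 310/436 × $7,772.49 → $5,526.31
After Jan 14: 382 on hand, pool $6,930.98 (≈ $18.1439 each)
After Jan 15: 528 on hand, pool $9,412.98 (≈ $17.8276 each)
Jan 16, sell 232: 232/528 × $9,412.98 → $4,136.00
Total COGS = $4,381.01 + $5,526.31 + $4,136.00 = $14,043.32
Ending inventory (cost pool remaining) = $5,276.98
Check: goods available $19,320.30 = COGS $14,043.32 + ending $5,276.98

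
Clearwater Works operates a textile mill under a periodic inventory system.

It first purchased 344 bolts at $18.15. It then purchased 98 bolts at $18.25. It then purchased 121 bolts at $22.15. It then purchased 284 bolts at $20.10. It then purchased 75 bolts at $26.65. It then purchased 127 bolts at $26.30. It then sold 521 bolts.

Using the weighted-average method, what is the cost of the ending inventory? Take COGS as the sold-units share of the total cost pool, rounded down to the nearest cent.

Ending inventory = $10,952.36

Sale 1, sell 521: 521/1049 × $21,759.50 → $10,807.14
Ending inventory (cost pool remaining) = $10,952.36
Check: goods available $21,759.50 = COGS $10,807.14 + ending $10,952.36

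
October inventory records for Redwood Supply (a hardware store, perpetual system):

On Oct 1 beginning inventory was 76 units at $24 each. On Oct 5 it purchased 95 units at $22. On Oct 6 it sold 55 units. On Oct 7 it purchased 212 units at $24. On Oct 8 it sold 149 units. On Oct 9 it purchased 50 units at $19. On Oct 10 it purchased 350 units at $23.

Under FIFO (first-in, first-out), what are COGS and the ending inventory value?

COGS = $4,706; ending inventory = $13,296

Oct 6, 55 sold [FIFO — oldest first]: 55 @ $24 = $1,320
Oct 8, 149 sold [FIFO — oldest first]: 21 @ $24 + 95 @ $22 + 33 @ $24 = $3,386
Total COGS = $1,320 + $3,386 = $4,706
Ending inventory: 179 @ $24 + 50 @ $19 + 350 @ $23 = $13,296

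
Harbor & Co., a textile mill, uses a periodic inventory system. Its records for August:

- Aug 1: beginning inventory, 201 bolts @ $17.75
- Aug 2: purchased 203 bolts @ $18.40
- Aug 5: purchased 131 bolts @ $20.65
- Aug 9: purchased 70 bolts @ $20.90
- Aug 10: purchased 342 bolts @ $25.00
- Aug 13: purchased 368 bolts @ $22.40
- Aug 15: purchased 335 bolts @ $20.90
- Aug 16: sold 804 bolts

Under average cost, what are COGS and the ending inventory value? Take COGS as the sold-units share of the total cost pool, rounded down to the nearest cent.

Aug 16, sell 804: 804/1650 × $35,265.80 → $17,184.06
Ending inventory (cost pool remaining) = $18,081.74

COGS = $17,184.06; ending inventory = $18,081.74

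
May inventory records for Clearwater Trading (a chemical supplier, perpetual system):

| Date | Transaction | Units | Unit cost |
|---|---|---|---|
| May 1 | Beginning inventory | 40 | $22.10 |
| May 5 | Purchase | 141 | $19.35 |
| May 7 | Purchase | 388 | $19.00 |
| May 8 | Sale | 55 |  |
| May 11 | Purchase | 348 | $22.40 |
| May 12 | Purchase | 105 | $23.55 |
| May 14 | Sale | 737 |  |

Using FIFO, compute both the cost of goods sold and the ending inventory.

COGS = $15,979.55; ending inventory = $5,272.75

May 8, 55 sold [FIFO — oldest first]: 40 @ $22.10 + 15 @ $19.35 = $1,174.25
May 14, 737 sold [FIFO — oldest first]: 126 @ $19.35 + 388 @ $19.00 + 223 @ $22.40 = $14,805.30
Total COGS = $1,174.25 + $14,805.30 = $15,979.55
Ending inventory: 125 @ $22.40 + 105 @ $23.55 = $5,272.75
Check: goods available $21,252.30 = COGS $15,979.55 + ending $5,272.75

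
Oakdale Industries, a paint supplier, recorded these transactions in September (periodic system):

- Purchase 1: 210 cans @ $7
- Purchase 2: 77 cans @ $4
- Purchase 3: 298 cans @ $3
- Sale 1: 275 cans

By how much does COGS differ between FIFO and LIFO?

$905

FIFO COGS: 210 @ $7 + 65 @ $4 = $1,730
LIFO COGS: 275 @ $3 = $825
Difference = |$1,730 − $825| = $905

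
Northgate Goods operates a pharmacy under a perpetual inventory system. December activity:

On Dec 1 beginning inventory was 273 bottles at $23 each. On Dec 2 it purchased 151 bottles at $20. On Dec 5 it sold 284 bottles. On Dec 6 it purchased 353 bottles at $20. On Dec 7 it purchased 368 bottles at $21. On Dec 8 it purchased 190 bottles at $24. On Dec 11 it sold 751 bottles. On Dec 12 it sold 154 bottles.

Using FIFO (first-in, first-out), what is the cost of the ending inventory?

Ending inventory = $3,504

Dec 5, 284 sold [FIFO — oldest first]: 273 @ $23 + 11 @ $20 = $6,499
Dec 11, 751 sold [FIFO — oldest first]: 140 @ $20 + 353 @ $20 + 258 @ $21 = $15,278
Dec 12, 154 sold [FIFO — oldest first]: 110 @ $21 + 44 @ $24 = $3,366
Total COGS = $6,499 + $15,278 + $3,366 = $25,143
Ending inventory: 146 @ $24 = $3,504
Check: goods available $28,647 = COGS $25,143 + ending $3,504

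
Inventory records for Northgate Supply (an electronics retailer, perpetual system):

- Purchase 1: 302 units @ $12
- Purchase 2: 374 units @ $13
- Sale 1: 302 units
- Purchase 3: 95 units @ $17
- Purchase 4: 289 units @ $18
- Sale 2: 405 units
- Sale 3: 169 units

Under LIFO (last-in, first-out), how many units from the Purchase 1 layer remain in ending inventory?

184

Sale 1 (302) [LIFO — newest first]: 302 @ $13 = $3,926
Sale 2 (405) [LIFO — newest first]: 289 @ $18 + 95 @ $17 + 21 @ $13 = $7,090
Sale 3 (169) [LIFO — newest first]: 51 @ $13 + 118 @ $12 = $2,079
Total COGS = $3,926 + $7,090 + $2,079 = $13,095
Ending inventory: 184 @ $12 = $2,208
Check: goods available $15,303 = COGS $13,095 + ending $2,208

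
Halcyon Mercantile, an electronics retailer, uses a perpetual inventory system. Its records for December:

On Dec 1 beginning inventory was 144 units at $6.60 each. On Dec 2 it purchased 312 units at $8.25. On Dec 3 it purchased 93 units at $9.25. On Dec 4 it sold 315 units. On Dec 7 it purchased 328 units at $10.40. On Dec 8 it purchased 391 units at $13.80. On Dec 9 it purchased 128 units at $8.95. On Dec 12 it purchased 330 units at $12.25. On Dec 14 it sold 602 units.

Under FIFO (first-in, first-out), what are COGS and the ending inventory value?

Dec 4, 315 sold [FIFO — oldest first]: 144 @ $6.60 + 171 @ $8.25 = $2,361.15
Dec 14, 602 sold [FIFO — oldest first]: 141 @ $8.25 + 93 @ $9.25 + 328 @ $10.40 + 40 @ $13.80 = $5,986.70
Total COGS = $2,361.15 + $5,986.70 = $8,347.85
Ending inventory: 351 @ $13.80 + 128 @ $8.95 + 330 @ $12.25 = $10,031.90

COGS = $8,347.85; ending inventory = $10,031.90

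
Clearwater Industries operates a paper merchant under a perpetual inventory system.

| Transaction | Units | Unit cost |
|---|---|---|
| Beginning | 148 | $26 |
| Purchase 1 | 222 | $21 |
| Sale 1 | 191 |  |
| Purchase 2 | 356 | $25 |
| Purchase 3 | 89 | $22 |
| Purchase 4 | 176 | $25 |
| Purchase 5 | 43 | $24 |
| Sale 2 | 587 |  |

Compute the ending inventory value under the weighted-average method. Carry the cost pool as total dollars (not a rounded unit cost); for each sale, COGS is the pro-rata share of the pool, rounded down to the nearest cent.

Ending inventory = $6,197.15

After Beginning: 148 on hand, pool $3,848.00 (≈ $26.0000 each)
After Purchase 1: 370 on hand, pool $8,510.00 (≈ $23.0000 each)
Sale 1, sell 191: 191/370 × $8,510.00 → $4,393.00
After Purchase 2: 535 on hand, pool $13,017.00 (≈ $24.3308 each)
After Purchase 3: 624 on hand, pool $14,975.00 (≈ $23.9984 each)
After Purchase 4: 800 on hand, pool $19,375.00 (≈ $24.2188 each)
After Purchase 5: 843 on hand, pool $20,407.00 (≈ $24.2076 each)
Sale 2, sell 587: 587/843 × $20,407.00 → $14,209.85
Total COGS = $4,393.00 + $14,209.85 = $18,602.85
Ending inventory (cost pool remaining) = $6,197.15
Check: goods available $24,800.00 = COGS $18,602.85 + ending $6,197.15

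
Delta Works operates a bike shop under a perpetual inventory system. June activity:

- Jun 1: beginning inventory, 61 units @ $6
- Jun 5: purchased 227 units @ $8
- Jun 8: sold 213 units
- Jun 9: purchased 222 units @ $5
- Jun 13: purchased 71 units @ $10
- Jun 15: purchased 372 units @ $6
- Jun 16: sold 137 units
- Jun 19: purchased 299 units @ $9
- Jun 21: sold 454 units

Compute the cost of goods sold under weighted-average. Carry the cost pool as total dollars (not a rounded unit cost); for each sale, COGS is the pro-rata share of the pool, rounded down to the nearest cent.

After Jun 1: 61 on hand, pool $366.00 (≈ $6.0000 each)
After Jun 5: 288 on hand, pool $2,182.00 (≈ $7.5764 each)
Jun 8, sell 213: 213/288 × $2,182.00 → $1,613.77
After Jun 9: 297 on hand, pool $1,678.23 (≈ $5.6506 each)
After Jun 13: 368 on hand, pool $2,388.23 (≈ $6.4898 each)
After Jun 15: 740 on hand, pool $4,620.23 (≈ $6.2436 each)
Jun 16, sell 137: 137/740 × $4,620.23 → $855.36
After Jun 19: 902 on hand, pool $6,455.87 (≈ $7.1573 each)
Jun 21, sell 454: 454/902 × $6,455.87 → $3,249.40
Total COGS = $1,613.77 + $855.36 + $3,249.40 = $5,718.53
Ending inventory (cost pool remaining) = $3,206.47
Check: goods available $8,925.00 = COGS $5,718.53 + ending $3,206.47

COGS = $5,718.53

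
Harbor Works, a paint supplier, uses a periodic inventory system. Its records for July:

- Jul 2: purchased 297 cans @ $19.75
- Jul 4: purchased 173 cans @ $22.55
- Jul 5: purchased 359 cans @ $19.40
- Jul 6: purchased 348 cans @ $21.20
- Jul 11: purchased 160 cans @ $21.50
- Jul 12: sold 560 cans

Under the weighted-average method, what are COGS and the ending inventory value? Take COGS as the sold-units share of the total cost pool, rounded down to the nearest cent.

Jul 12, sell 560: 560/1337 × $27,549.10 → $11,538.89
Ending inventory (cost pool remaining) = $16,010.21

COGS = $11,538.89; ending inventory = $16,010.21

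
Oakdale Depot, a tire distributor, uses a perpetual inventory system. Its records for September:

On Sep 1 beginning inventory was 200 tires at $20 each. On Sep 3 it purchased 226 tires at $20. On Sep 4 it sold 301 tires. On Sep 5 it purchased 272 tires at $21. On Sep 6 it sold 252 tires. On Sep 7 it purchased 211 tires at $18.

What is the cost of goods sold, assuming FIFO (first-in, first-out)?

COGS = $11,187

Sep 4, 301 sold [FIFO — oldest first]: 200 @ $20 + 101 @ $20 = $6,020
Sep 6, 252 sold [FIFO — oldest first]: 125 @ $20 + 127 @ $21 = $5,167
Total COGS = $6,020 + $5,167 = $11,187
Ending inventory: 145 @ $21 + 211 @ $18 = $6,843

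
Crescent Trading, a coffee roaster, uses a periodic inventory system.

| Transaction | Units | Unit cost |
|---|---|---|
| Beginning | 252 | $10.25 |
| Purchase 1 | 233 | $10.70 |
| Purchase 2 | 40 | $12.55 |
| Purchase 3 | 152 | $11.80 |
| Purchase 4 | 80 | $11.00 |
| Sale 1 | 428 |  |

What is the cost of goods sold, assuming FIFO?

Sale 1 (428) [FIFO — oldest first]: 252 @ $10.25 + 176 @ $10.70 = $4,466.20
Ending inventory: 57 @ $10.70 + 40 @ $12.55 + 152 @ $11.80 + 80 @ $11.00 = $3,785.50

COGS = $4,466.20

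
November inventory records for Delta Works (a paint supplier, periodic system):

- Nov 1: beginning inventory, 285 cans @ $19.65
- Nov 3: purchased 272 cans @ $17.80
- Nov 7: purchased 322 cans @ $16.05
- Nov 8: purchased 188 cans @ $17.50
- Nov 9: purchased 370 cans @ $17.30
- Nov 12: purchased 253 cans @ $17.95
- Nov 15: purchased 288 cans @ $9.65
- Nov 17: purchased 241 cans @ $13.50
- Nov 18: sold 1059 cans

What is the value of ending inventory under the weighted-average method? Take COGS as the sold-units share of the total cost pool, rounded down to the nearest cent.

Nov 18, sell 1059: 1059/2219 × $35,875.00 → $17,121.05
Ending inventory (cost pool remaining) = $18,753.95
Check: goods available $35,875.00 = COGS $17,121.05 + ending $18,753.95

Ending inventory = $18,753.95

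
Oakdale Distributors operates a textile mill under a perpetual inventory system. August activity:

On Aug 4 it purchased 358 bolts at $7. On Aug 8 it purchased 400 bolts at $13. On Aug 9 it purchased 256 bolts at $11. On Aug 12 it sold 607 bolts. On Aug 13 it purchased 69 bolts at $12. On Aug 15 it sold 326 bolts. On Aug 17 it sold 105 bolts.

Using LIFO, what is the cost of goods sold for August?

COGS = $11,035

Aug 12, 607 sold [LIFO — newest first]: 256 @ $11 + 351 @ $13 = $7,379
Aug 15, 326 sold [LIFO — newest first]: 69 @ $12 + 49 @ $13 + 208 @ $7 = $2,921
Aug 17, 105 sold [LIFO — newest first]: 105 @ $7 = $735
Total COGS = $7,379 + $2,921 + $735 = $11,035
Ending inventory: 45 @ $7 = $315
Check: goods available $11,350 = COGS $11,035 + ending $315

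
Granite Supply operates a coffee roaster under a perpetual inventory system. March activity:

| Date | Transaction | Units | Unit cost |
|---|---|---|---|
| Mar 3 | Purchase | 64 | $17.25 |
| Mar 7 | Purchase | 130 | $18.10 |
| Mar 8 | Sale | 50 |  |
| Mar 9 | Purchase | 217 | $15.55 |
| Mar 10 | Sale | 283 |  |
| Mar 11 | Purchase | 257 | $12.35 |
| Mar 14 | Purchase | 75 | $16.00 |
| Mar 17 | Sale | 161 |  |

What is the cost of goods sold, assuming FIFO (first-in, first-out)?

COGS = $7,856.40

Mar 8, 50 sold [FIFO — oldest first]: 50 @ $17.25 = $862.50
Mar 10, 283 sold [FIFO — oldest first]: 14 @ $17.25 + 130 @ $18.10 + 139 @ $15.55 = $4,755.95
Mar 17, 161 sold [FIFO — oldest first]: 78 @ $15.55 + 83 @ $12.35 = $2,237.95
Total COGS = $862.50 + $4,755.95 + $2,237.95 = $7,856.40
Ending inventory: 174 @ $12.35 + 75 @ $16.00 = $3,348.90
Check: goods available $11,205.30 = COGS $7,856.40 + ending $3,348.90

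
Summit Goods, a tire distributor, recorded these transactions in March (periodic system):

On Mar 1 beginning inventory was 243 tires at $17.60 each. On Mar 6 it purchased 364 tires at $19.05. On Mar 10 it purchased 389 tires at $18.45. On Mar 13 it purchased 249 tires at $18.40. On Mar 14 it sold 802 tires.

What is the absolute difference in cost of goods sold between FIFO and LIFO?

FIFO COGS: 243 @ $17.60 + 364 @ $19.05 + 195 @ $18.45 = $14,808.75
LIFO COGS: 249 @ $18.40 + 389 @ $18.45 + 164 @ $19.05 = $14,882.85
Difference = |$14,808.75 − $14,882.85| = $74.10

$74.10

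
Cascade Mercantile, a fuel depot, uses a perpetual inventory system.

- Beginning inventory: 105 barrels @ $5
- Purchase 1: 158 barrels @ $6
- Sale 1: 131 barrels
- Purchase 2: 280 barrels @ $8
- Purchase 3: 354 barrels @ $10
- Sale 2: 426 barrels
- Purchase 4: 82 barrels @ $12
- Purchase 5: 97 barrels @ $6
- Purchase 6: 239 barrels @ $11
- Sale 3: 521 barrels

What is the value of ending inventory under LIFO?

Ending inventory = $1,527

Sale 1 (131) [LIFO — newest first]: 131 @ $6 = $786
Sale 2 (426) [LIFO — newest first]: 354 @ $10 + 72 @ $8 = $4,116
Sale 3 (521) [LIFO — newest first]: 239 @ $11 + 97 @ $6 + 82 @ $12 + 103 @ $8 = $5,019
Total COGS = $786 + $4,116 + $5,019 = $9,921
Ending inventory: 105 @ $5 + 27 @ $6 + 105 @ $8 = $1,527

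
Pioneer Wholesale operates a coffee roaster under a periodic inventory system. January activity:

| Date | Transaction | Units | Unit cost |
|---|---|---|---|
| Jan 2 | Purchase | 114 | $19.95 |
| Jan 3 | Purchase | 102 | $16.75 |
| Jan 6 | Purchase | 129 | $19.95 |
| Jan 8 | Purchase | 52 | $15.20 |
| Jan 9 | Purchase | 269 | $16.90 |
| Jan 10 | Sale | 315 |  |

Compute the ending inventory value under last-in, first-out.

Ending inventory = $6,647.55

Jan 10, 315 sold [LIFO — newest first]: 269 @ $16.90 + 46 @ $15.20 = $5,245.30
Ending inventory: 114 @ $19.95 + 102 @ $16.75 + 129 @ $19.95 + 6 @ $15.20 = $6,647.55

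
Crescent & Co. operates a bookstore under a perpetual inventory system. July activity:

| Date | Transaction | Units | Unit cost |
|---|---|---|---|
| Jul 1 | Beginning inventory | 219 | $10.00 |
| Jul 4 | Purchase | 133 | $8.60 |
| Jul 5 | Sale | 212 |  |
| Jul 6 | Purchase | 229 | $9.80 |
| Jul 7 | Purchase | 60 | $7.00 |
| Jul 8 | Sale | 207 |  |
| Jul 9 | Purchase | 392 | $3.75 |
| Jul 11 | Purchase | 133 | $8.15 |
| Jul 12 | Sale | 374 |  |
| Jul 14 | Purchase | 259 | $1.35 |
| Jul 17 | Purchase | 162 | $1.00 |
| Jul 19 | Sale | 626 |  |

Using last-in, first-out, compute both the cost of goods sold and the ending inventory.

Jul 5, 212 sold [LIFO — newest first]: 133 @ $8.60 + 79 @ $10.00 = $1,933.80
Jul 8, 207 sold [LIFO — newest first]: 60 @ $7.00 + 147 @ $9.80 = $1,860.60
Jul 12, 374 sold [LIFO — newest first]: 133 @ $8.15 + 241 @ $3.75 = $1,987.70
Jul 19, 626 sold [LIFO — newest first]: 162 @ $1.00 + 259 @ $1.35 + 151 @ $3.75 + 54 @ $9.80 = $1,607.10
Total COGS = $1,933.80 + $1,860.60 + $1,987.70 + $1,607.10 = $7,389.20
Ending inventory: 140 @ $10.00 + 28 @ $9.80 = $1,674.40

COGS = $7,389.20; ending inventory = $1,674.40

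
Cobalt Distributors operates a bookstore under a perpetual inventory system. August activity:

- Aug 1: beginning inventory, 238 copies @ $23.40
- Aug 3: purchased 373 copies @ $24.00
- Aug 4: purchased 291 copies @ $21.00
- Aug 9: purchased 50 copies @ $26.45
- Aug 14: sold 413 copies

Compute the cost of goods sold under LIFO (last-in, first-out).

COGS = $9,161.50

Aug 14, 413 sold [LIFO — newest first]: 50 @ $26.45 + 291 @ $21.00 + 72 @ $24.00 = $9,161.50
Ending inventory: 238 @ $23.40 + 301 @ $24.00 = $12,793.20
Check: goods available $21,954.70 = COGS $9,161.50 + ending $12,793.20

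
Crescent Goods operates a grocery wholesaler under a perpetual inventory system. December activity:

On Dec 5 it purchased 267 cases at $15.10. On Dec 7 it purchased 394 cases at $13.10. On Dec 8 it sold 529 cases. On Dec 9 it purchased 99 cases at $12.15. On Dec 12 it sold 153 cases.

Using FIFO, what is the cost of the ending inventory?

Dec 8, 529 sold [FIFO — oldest first]: 267 @ $15.10 + 262 @ $13.10 = $7,463.90
Dec 12, 153 sold [FIFO — oldest first]: 132 @ $13.10 + 21 @ $12.15 = $1,984.35
Total COGS = $7,463.90 + $1,984.35 = $9,448.25
Ending inventory: 78 @ $12.15 = $947.70

Ending inventory = $947.70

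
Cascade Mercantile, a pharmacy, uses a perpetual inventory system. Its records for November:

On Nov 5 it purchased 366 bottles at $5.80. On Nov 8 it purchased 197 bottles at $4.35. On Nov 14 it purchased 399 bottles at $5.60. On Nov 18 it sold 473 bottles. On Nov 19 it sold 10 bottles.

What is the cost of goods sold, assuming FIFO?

COGS = $2,631.75

Nov 18, 473 sold [FIFO — oldest first]: 366 @ $5.80 + 107 @ $4.35 = $2,588.25
Nov 19, 10 sold [FIFO — oldest first]: 10 @ $4.35 = $43.50
Total COGS = $2,588.25 + $43.50 = $2,631.75
Ending inventory: 80 @ $4.35 + 399 @ $5.60 = $2,582.40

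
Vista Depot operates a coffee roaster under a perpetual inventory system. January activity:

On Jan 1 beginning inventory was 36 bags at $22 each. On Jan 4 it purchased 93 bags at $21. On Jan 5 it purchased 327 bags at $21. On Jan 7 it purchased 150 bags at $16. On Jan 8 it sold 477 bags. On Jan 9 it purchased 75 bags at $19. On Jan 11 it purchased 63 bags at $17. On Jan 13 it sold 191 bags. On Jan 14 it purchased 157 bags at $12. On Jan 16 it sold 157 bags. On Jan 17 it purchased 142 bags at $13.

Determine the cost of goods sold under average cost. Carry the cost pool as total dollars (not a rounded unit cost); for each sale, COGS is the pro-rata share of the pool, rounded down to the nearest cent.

COGS = $15,308.32

After Jan 1: 36 on hand, pool $792.00 (≈ $22.0000 each)
After Jan 4: 129 on hand, pool $2,745.00 (≈ $21.2791 each)
After Jan 5: 456 on hand, pool $9,612.00 (≈ $21.0789 each)
After Jan 7: 606 on hand, pool $12,012.00 (≈ $19.8218 each)
Jan 8, sell 477: 477/606 × $12,012.00 → $9,454.99
After Jan 9: 204 on hand, pool $3,982.01 (≈ $19.5197 each)
After Jan 11: 267 on hand, pool $5,053.01 (≈ $18.9251 each)
Jan 13, sell 191: 191/267 × $5,053.01 → $3,614.70
After Jan 14: 233 on hand, pool $3,322.31 (≈ $14.2588 each)
Jan 16, sell 157: 157/233 × $3,322.31 → $2,238.63
After Jan 17: 218 on hand, pool $2,929.68 (≈ $13.4389 each)
Total COGS = $9,454.99 + $3,614.70 + $2,238.63 = $15,308.32
Ending inventory (cost pool remaining) = $2,929.68
Check: goods available $18,238.00 = COGS $15,308.32 + ending $2,929.68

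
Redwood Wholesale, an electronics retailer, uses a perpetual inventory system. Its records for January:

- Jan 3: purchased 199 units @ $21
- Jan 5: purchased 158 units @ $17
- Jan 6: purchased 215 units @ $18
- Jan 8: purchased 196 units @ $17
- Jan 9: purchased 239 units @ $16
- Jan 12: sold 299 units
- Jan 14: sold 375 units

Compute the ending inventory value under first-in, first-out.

Jan 12, 299 sold [FIFO — oldest first]: 199 @ $21 + 100 @ $17 = $5,879
Jan 14, 375 sold [FIFO — oldest first]: 58 @ $17 + 215 @ $18 + 102 @ $17 = $6,590
Total COGS = $5,879 + $6,590 = $12,469
Ending inventory: 94 @ $17 + 239 @ $16 = $5,422

Ending inventory = $5,422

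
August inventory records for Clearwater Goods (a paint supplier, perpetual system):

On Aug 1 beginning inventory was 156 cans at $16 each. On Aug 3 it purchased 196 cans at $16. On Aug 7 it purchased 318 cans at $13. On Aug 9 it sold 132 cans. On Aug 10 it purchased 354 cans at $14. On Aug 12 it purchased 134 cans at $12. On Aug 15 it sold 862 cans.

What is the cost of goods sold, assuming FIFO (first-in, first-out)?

COGS = $14,302

Aug 9, 132 sold [FIFO — oldest first]: 132 @ $16 = $2,112
Aug 15, 862 sold [FIFO — oldest first]: 24 @ $16 + 196 @ $16 + 318 @ $13 + 324 @ $14 = $12,190
Total COGS = $2,112 + $12,190 = $14,302
Ending inventory: 30 @ $14 + 134 @ $12 = $2,028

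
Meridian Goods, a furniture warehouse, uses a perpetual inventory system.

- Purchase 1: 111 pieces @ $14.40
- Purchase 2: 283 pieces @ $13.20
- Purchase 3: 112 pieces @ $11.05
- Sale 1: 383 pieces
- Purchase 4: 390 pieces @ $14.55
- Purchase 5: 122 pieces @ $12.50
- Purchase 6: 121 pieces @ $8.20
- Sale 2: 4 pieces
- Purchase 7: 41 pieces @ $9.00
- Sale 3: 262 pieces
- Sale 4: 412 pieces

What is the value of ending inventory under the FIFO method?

Sale 1 (383) [FIFO — oldest first]: 111 @ $14.40 + 272 @ $13.20 = $5,188.80
Sale 2 (4) [FIFO — oldest first]: 4 @ $13.20 = $52.80
Sale 3 (262) [FIFO — oldest first]: 7 @ $13.20 + 112 @ $11.05 + 143 @ $14.55 = $3,410.65
Sale 4 (412) [FIFO — oldest first]: 247 @ $14.55 + 122 @ $12.50 + 43 @ $8.20 = $5,471.45
Total COGS = $5,188.80 + $52.80 + $3,410.65 + $5,471.45 = $14,123.70
Ending inventory: 78 @ $8.20 + 41 @ $9.00 = $1,008.60

Ending inventory = $1,008.60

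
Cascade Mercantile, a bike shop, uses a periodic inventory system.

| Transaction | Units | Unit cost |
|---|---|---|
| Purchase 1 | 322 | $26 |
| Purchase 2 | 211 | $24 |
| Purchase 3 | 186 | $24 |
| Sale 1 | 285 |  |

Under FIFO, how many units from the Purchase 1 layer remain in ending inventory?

37

Sale 1 (285) [FIFO — oldest first]: 285 @ $26 = $7,410
Ending inventory: 37 @ $26 + 211 @ $24 + 186 @ $24 = $10,490
Check: goods available $17,900 = COGS $7,410 + ending $10,490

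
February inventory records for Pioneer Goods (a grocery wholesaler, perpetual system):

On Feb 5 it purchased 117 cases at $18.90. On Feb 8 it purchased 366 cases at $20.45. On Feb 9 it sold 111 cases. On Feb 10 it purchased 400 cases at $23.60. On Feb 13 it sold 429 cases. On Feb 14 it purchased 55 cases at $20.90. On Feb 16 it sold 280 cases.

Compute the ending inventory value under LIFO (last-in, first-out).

Feb 9, 111 sold [LIFO — newest first]: 111 @ $20.45 = $2,269.95
Feb 13, 429 sold [LIFO — newest first]: 400 @ $23.60 + 29 @ $20.45 = $10,033.05
Feb 16, 280 sold [LIFO — newest first]: 55 @ $20.90 + 225 @ $20.45 = $5,750.75
Total COGS = $2,269.95 + $10,033.05 + $5,750.75 = $18,053.75
Ending inventory: 117 @ $18.90 + 1 @ $20.45 = $2,231.75

Ending inventory = $2,231.75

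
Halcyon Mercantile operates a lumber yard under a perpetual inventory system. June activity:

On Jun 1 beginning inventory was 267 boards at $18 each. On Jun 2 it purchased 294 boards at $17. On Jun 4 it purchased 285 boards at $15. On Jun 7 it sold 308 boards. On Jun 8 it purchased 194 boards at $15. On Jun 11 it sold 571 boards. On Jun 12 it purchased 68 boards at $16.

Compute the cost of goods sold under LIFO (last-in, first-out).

COGS = $14,091

Jun 7, 308 sold [LIFO — newest first]: 285 @ $15 + 23 @ $17 = $4,666
Jun 11, 571 sold [LIFO — newest first]: 194 @ $15 + 271 @ $17 + 106 @ $18 = $9,425
Total COGS = $4,666 + $9,425 = $14,091
Ending inventory: 161 @ $18 + 68 @ $16 = $3,986
Check: goods available $18,077 = COGS $14,091 + ending $3,986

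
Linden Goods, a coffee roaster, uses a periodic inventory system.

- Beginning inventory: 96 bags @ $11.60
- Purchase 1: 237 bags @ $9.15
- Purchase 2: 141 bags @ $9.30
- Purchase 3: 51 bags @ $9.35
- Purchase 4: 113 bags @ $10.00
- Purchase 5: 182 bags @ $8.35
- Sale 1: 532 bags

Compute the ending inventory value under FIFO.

Sale 1 (532) [FIFO — oldest first]: 96 @ $11.60 + 237 @ $9.15 + 141 @ $9.30 + 51 @ $9.35 + 7 @ $10.00 = $5,140.30
Ending inventory: 106 @ $10.00 + 182 @ $8.35 = $2,579.70

Ending inventory = $2,579.70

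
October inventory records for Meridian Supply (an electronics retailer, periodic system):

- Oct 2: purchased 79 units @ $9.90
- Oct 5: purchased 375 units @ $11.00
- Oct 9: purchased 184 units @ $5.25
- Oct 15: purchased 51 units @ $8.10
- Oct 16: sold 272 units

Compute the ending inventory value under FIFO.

Ending inventory = $3,381.10

Oct 16, 272 sold [FIFO — oldest first]: 79 @ $9.90 + 193 @ $11.00 = $2,905.10
Ending inventory: 182 @ $11.00 + 184 @ $5.25 + 51 @ $8.10 = $3,381.10
Check: goods available $6,286.20 = COGS $2,905.10 + ending $3,381.10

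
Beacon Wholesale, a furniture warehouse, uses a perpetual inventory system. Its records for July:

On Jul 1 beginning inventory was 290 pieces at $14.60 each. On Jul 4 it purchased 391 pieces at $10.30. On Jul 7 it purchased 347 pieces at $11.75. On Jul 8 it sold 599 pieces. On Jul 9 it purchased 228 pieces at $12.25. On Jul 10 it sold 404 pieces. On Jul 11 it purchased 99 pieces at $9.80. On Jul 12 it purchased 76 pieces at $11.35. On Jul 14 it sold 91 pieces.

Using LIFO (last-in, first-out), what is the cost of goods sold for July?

COGS = $12,447.35

Jul 8, 599 sold [LIFO — newest first]: 347 @ $11.75 + 252 @ $10.30 = $6,672.85
Jul 10, 404 sold [LIFO — newest first]: 228 @ $12.25 + 139 @ $10.30 + 37 @ $14.60 = $4,764.90
Jul 14, 91 sold [LIFO — newest first]: 76 @ $11.35 + 15 @ $9.80 = $1,009.60
Total COGS = $6,672.85 + $4,764.90 + $1,009.60 = $12,447.35
Ending inventory: 253 @ $14.60 + 84 @ $9.80 = $4,517.00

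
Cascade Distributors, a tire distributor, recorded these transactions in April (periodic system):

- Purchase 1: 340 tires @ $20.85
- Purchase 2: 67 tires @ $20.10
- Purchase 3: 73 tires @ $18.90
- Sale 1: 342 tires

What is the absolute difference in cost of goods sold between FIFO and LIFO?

$191.10

FIFO COGS: 340 @ $20.85 + 2 @ $20.10 = $7,129.20
LIFO COGS: 73 @ $18.90 + 67 @ $20.10 + 202 @ $20.85 = $6,938.10
Difference = |$7,129.20 − $6,938.10| = $191.10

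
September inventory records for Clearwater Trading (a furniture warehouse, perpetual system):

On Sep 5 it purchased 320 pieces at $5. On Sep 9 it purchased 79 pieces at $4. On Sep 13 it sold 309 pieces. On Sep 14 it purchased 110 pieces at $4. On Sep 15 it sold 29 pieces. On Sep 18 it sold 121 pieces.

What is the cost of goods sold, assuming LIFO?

Sep 13, 309 sold [LIFO — newest first]: 79 @ $4 + 230 @ $5 = $1,466
Sep 15, 29 sold [LIFO — newest first]: 29 @ $4 = $116
Sep 18, 121 sold [LIFO — newest first]: 81 @ $4 + 40 @ $5 = $524
Total COGS = $1,466 + $116 + $524 = $2,106
Ending inventory: 50 @ $5 = $250

COGS = $2,106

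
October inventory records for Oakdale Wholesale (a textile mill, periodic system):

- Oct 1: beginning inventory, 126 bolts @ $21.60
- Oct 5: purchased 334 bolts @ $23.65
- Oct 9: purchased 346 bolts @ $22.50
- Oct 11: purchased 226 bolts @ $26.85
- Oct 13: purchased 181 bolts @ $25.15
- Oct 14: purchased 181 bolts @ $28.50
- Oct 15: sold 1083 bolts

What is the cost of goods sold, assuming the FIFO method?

COGS = $25,756.45

Oct 15, 1083 sold [FIFO — oldest first]: 126 @ $21.60 + 334 @ $23.65 + 346 @ $22.50 + 226 @ $26.85 + 51 @ $25.15 = $25,756.45
Ending inventory: 130 @ $25.15 + 181 @ $28.50 = $8,428.00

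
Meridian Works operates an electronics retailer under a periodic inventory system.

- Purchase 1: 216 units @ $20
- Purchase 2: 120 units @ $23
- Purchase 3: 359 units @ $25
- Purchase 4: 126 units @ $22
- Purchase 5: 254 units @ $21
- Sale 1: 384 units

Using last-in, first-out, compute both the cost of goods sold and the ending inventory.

Sale 1 (384) [LIFO — newest first]: 254 @ $21 + 126 @ $22 + 4 @ $25 = $8,206
Ending inventory: 216 @ $20 + 120 @ $23 + 355 @ $25 = $15,955
Check: goods available $24,161 = COGS $8,206 + ending $15,955

COGS = $8,206; ending inventory = $15,955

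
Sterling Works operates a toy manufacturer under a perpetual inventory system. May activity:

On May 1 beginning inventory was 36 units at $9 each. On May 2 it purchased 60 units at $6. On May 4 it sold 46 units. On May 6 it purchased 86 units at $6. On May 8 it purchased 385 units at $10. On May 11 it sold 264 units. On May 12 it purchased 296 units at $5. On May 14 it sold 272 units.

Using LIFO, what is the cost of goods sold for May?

COGS = $4,276

May 4, 46 sold [LIFO — newest first]: 46 @ $6 = $276
May 11, 264 sold [LIFO — newest first]: 264 @ $10 = $2,640
May 14, 272 sold [LIFO — newest first]: 272 @ $5 = $1,360
Total COGS = $276 + $2,640 + $1,360 = $4,276
Ending inventory: 36 @ $9 + 14 @ $6 + 86 @ $6 + 121 @ $10 + 24 @ $5 = $2,254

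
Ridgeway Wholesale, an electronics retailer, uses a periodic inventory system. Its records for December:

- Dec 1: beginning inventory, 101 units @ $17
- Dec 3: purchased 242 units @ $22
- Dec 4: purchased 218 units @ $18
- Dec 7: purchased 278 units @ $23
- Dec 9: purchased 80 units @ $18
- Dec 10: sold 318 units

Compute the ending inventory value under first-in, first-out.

Dec 10, 318 sold [FIFO — oldest first]: 101 @ $17 + 217 @ $22 = $6,491
Ending inventory: 25 @ $22 + 218 @ $18 + 278 @ $23 + 80 @ $18 = $12,308

Ending inventory = $12,308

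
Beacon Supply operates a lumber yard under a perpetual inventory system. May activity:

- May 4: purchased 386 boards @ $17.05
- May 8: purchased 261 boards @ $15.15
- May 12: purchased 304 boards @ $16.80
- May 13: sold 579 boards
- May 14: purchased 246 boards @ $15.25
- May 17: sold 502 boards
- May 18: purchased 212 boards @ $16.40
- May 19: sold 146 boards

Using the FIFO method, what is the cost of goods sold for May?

May 13, 579 sold [FIFO — oldest first]: 386 @ $17.05 + 193 @ $15.15 = $9,505.25
May 17, 502 sold [FIFO — oldest first]: 68 @ $15.15 + 304 @ $16.80 + 130 @ $15.25 = $8,119.90
May 19, 146 sold [FIFO — oldest first]: 116 @ $15.25 + 30 @ $16.40 = $2,261.00
Total COGS = $9,505.25 + $8,119.90 + $2,261.00 = $19,886.15
Ending inventory: 182 @ $16.40 = $2,984.80

COGS = $19,886.15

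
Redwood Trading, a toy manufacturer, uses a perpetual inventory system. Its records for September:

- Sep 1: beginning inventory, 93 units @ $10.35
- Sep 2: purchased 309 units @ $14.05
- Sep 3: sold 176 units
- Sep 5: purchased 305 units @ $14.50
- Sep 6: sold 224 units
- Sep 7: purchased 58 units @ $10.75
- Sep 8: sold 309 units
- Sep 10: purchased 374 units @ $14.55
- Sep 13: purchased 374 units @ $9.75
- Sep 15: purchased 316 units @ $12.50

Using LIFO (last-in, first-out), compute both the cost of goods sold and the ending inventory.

Sep 3, 176 sold [LIFO — newest first]: 176 @ $14.05 = $2,472.80
Sep 6, 224 sold [LIFO — newest first]: 224 @ $14.50 = $3,248.00
Sep 8, 309 sold [LIFO — newest first]: 58 @ $10.75 + 81 @ $14.50 + 133 @ $14.05 + 37 @ $10.35 = $4,049.60
Total COGS = $2,472.80 + $3,248.00 + $4,049.60 = $9,770.40
Ending inventory: 56 @ $10.35 + 374 @ $14.55 + 374 @ $9.75 + 316 @ $12.50 = $13,617.80

COGS = $9,770.40; ending inventory = $13,617.80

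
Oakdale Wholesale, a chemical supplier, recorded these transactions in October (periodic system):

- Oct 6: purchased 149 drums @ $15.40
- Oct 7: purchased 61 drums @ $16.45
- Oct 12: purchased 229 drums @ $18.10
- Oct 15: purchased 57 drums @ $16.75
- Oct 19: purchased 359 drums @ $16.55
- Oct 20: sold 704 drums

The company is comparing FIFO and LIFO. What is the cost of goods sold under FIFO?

FIFO COGS: 149 @ $15.40 + 61 @ $16.45 + 229 @ $18.10 + 57 @ $16.75 + 208 @ $16.55 = $11,840.10
LIFO COGS: 359 @ $16.55 + 57 @ $16.75 + 229 @ $18.10 + 59 @ $16.45 = $12,011.65

COGS = $11,840.10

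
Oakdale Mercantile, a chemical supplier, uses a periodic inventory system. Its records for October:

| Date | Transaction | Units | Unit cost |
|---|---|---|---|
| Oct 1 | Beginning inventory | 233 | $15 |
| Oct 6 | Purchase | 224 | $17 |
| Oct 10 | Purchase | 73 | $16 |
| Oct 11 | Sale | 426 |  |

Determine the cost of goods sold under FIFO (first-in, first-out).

COGS = $6,776

Oct 11, 426 sold [FIFO — oldest first]: 233 @ $15 + 193 @ $17 = $6,776
Ending inventory: 31 @ $17 + 73 @ $16 = $1,695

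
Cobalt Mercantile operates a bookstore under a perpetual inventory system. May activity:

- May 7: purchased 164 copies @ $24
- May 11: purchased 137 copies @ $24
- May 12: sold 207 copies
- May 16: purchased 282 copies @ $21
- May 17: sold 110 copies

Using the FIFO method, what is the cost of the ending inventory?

Ending inventory = $5,586

May 12, 207 sold [FIFO — oldest first]: 164 @ $24 + 43 @ $24 = $4,968
May 17, 110 sold [FIFO — oldest first]: 94 @ $24 + 16 @ $21 = $2,592
Total COGS = $4,968 + $2,592 = $7,560
Ending inventory: 266 @ $21 = $5,586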